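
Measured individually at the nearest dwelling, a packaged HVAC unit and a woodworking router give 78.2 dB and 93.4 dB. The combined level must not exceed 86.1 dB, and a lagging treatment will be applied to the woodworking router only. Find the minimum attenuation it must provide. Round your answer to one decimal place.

The untreated sources together contribute 10^(78.2/10) = 6.607e+07, i.e. 78.20 dB.
The limit corresponds to 10^(86.1/10) = 4.074e+08; subtracting the fixed part leaves 3.413e+08 for the woodworking router, i.e. 85.33 dB.
So the woodworking router must be reduced from 93.4 to 85.33 dB: IL = 8.07 dB.

8.1 dB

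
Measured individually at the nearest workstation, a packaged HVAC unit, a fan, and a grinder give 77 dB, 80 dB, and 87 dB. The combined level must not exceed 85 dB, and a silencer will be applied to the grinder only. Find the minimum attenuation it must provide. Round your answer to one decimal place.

Fixed contribution from the other sources: Σ 10^(L/10) = 10^(77/10) + 10^(80/10) = 1.501e+08 (81.76 dB).
The limit corresponds to 10^(85/10) = 3.162e+08; subtracting the fixed part leaves 1.661e+08 for the grinder, i.e. 82.20 dB.
So the grinder must be reduced from 87 to 82.20 dB: IL = 4.80 dB.

4.8 dB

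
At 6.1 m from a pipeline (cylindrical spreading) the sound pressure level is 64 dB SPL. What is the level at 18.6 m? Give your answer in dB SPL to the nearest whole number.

For a line source, L₂ = L₁ − 10·log₁₀(r₂/r₁).
L₂ = 64 − 10·log₁₀(18.6/6.1) = 64 − 4.842 = 59.16 dB SPL.

59 dB SPL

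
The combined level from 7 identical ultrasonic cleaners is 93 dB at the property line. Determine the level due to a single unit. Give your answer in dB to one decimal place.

For N identical incoherent sources L_total = L₁ + 10·log₁₀ N, so L₁ = 93 − 10·log₁₀(7) = 93 − 8.451.

84.5 dB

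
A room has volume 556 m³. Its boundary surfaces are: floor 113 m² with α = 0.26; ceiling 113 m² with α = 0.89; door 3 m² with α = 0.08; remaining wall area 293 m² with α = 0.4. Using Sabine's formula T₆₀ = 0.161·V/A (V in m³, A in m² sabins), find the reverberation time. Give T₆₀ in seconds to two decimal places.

0.36 s

Total absorption A = 113·0.26 + 113·0.89 + 3·0.08 + 293·0.4 = 247.39 m² sabins.
T₆₀ = 0.161·V/A = 0.161·556/247.39 = 0.362 s.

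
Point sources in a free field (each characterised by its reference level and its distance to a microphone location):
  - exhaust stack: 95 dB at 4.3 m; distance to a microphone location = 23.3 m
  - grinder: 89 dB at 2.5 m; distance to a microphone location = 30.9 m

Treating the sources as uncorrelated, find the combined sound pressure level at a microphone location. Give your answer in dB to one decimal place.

80.5 dB

Apply inverse-square spreading to bring every level to the receiver, then sum 10^(L/10).
exhaust stack: 95 − 20·log₁₀(23.3/4.3) = 95 − 14.68 = 80.32 dB.
grinder: 89 − 20·log₁₀(30.9/2.5) = 89 − 21.84 = 67.16 dB.
Σ 10^(L/10) = 1.129e+08 → L_total = 10·log₁₀(1.129e+08) = 80.53 dB.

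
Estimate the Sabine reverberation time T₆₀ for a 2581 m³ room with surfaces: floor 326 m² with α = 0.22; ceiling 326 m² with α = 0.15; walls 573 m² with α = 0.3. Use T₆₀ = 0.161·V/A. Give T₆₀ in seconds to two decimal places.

Summing Sᵢαᵢ: 326·0.22 + 326·0.15 + 573·0.3 = 292.52 m².
T₆₀ = 0.161·V/A = 0.161·2581/292.52 = 1.421 s.

1.42 s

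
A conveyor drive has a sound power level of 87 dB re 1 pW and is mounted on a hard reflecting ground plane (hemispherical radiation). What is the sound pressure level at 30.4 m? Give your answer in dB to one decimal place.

L_p = L_w − 10·log₁₀(2π·r²) with r = 30.4 m.
2π·r² = 5807 m², 10·log₁₀ of that is 37.639 dB.
L_p = 87 − 37.639 = 49.36 dB.

49.4 dB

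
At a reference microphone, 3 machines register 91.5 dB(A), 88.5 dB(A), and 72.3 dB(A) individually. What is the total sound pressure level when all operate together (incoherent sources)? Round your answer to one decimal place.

93.3 dB(A)

For uncorrelated sources the intensities add, so convert each level to linear form, sum, and take 10·log₁₀ of the total.
Σ 10^(L/10) = 10^(91.5/10) + 10^(88.5/10) + 10^(72.3/10) = 2.137e+09.
L_total = 10·log₁₀(2.137e+09) = 93.30 dB(A).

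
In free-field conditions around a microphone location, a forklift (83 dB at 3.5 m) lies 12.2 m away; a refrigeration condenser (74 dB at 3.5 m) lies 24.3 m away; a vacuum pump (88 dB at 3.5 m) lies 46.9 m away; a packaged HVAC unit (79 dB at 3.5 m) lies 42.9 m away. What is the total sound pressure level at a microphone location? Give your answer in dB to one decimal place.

73.2 dB

Propagate each source to the receiver with L = L_ref − 20·log₁₀(r/r_ref), then add intensities.
forklift: 83 − 20·log₁₀(12.2/3.5) = 83 − 10.85 = 72.15 dB.
refrigeration condenser: 74 − 20·log₁₀(24.3/3.5) = 74 − 16.83 = 57.17 dB.
vacuum pump: 88 − 20·log₁₀(46.9/3.5) = 88 − 22.54 = 65.46 dB.
packaged HVAC unit: 79 − 20·log₁₀(42.9/3.5) = 79 − 21.77 = 57.23 dB.
Σ 10^(L/10) = 2.099e+07 → L_total = 10·log₁₀(2.099e+07) = 73.22 dB.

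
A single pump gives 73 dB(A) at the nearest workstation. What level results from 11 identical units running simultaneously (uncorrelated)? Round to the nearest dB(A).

With 11 equal, uncorrelated contributions the intensity is 11× that of one unit, giving a rise of 10·log₁₀ 11.
L_total = 73 + 10·log₁₀(11) = 73 + 10.414 = 83.41 dB(A).

83 dB(A)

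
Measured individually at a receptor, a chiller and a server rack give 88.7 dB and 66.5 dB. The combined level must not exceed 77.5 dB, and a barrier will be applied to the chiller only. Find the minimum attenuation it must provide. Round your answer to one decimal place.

Everything except the chiller sums to 10^(66.5/10) = 4.467e+06 in linear terms, 66.50 dB.
To meet 77.5 dB overall, the treated chiller may contribute at most 10^(77.5/10) − 4.467e+06 = 5.177e+07, i.e. 77.14 dB.
Required insertion loss = 88.7 − 77.14 = 11.56 dB.

11.6 dB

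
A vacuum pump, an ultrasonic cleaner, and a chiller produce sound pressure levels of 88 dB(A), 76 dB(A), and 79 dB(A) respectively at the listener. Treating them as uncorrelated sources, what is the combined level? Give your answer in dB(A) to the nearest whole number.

Incoherent sources combine by intensity addition: L_total = 10·log₁₀(Σ 10^(L_i/10)).
Σ 10^(L/10) = 10^(88/10) + 10^(76/10) + 10^(79/10) = 7.502e+08.
L_total = 10·log₁₀(7.502e+08) = 88.75 dB(A).

89 dB(A)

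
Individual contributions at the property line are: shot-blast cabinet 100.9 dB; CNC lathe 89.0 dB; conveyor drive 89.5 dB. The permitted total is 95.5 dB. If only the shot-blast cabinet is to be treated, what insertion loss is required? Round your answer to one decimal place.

8.2 dB

Everything except the shot-blast cabinet sums to 10^(89.0/10) + 10^(89.5/10) = 1.686e+09 in linear terms, 92.27 dB.
To meet 95.5 dB overall, the treated shot-blast cabinet may contribute at most 10^(95.5/10) − 1.686e+09 = 1.863e+09, i.e. 92.70 dB.
Required insertion loss = 100.9 − 92.70 = 8.20 dB.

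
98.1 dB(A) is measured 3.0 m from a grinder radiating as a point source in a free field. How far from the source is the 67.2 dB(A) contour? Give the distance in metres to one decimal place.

Point-source spreading drops the level by 20·log₁₀(r₂/r₁); inverting, r₂/r₁ = 10^(ΔL/20).
r₂ = 3.0·10^((98.1−67.2)/20) = 3.0·10^(30.9/20) = 105.23 m.

105.2 m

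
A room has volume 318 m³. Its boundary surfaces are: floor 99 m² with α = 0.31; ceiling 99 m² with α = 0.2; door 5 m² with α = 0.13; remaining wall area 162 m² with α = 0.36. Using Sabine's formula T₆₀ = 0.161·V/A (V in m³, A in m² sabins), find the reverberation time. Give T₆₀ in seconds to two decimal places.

A = Σ Sᵢαᵢ = 99·0.31 + 99·0.2 + 5·0.13 + 162·0.36 = 109.46 m².
T₆₀ = 0.161·V/A = 0.161·318/109.46 = 0.468 s.

0.47 s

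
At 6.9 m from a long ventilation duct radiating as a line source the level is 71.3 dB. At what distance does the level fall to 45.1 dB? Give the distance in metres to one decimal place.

Line-source spreading drops the level by 10·log₁₀(r₂/r₁); inverting, r₂/r₁ = 10^(ΔL/10).
r₂ = 6.9·10^((71.3−45.1)/10) = 6.9·10^(26.2/10) = 2876.40 m.

2876.4 m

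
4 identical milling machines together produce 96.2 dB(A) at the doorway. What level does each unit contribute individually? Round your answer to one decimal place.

Dividing the total intensity by 4 lowers the level by 10·log₁₀ 4 = 6.021 dB: L₁ = 96.2 − 6.021.

90.2 dB(A)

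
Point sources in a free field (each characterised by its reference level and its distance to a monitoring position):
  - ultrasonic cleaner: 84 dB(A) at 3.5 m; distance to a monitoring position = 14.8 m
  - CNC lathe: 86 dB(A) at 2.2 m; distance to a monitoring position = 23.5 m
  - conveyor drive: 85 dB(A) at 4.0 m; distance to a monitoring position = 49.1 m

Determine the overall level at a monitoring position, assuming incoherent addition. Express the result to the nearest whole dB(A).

73 dB(A)

Apply inverse-square spreading to bring every level to the receiver, then sum 10^(L/10).
ultrasonic cleaner: 84 − 20·log₁₀(14.8/3.5) = 84 − 12.52 = 71.48 dB(A).
CNC lathe: 86 − 20·log₁₀(23.5/2.2) = 86 − 20.57 = 65.43 dB(A).
conveyor drive: 85 − 20·log₁₀(49.1/4.0) = 85 − 21.78 = 63.22 dB(A).
Σ 10^(L/10) = 1.964e+07 → L_total = 10·log₁₀(1.964e+07) = 72.93 dB(A).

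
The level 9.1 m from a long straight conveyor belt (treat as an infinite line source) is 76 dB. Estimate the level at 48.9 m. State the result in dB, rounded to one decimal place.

68.7 dB

Cylindrical spreading from a line source gives a 10·log₁₀(r₂/r₁) drop.
L₂ = 76 − 10·log₁₀(48.9/9.1) = 76 − 7.303 = 68.70 dB.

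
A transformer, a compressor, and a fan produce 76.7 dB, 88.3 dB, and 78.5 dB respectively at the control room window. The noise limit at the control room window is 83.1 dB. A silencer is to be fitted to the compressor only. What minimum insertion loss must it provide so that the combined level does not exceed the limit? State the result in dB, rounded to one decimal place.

The untreated sources together contribute 10^(76.7/10) + 10^(78.5/10) = 1.176e+08, i.e. 80.70 dB.
To meet 83.1 dB overall, the treated compressor may contribute at most 10^(83.1/10) − 1.176e+08 = 8.661e+07, i.e. 79.38 dB.
Required insertion loss = 88.3 − 79.38 = 8.92 dB.

8.9 dB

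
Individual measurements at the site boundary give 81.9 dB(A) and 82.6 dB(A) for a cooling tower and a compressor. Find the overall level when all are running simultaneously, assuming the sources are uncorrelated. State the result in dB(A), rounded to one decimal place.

85.3 dB(A)

For uncorrelated sources the intensities add, so convert each level to linear form, sum, and take 10·log₁₀ of the total.
Σ 10^(L/10) = 10^(81.9/10) + 10^(82.6/10) = 3.369e+08.
L_total = 10·log₁₀(3.369e+08) = 85.27 dB(A).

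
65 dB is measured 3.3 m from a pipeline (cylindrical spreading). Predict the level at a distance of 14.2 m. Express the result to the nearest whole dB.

For a line source, L₂ = L₁ − 10·log₁₀(r₂/r₁).
L₂ = 65 − 10·log₁₀(14.2/3.3) = 65 − 6.338 = 58.66 dB.

59 dB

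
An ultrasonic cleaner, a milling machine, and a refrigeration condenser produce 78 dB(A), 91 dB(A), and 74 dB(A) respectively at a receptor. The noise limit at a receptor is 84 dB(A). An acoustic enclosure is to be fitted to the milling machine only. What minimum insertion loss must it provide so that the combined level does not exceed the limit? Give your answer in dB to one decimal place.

Everything except the milling machine sums to 10^(78/10) + 10^(74/10) = 8.821e+07 in linear terms, 79.46 dB(A).
The limit corresponds to 10^(84/10) = 2.512e+08; subtracting the fixed part leaves 1.630e+08 for the milling machine, i.e. 82.12 dB(A).
Required insertion loss = 91 − 82.12 = 8.88 dB.

8.9 dB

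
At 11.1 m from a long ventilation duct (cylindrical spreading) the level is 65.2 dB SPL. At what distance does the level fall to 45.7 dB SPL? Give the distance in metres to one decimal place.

989.3 m

Line-source spreading drops the level by 10·log₁₀(r₂/r₁); inverting, r₂/r₁ = 10^(ΔL/10).
r₂ = 11.1·10^((65.2−45.7)/10) = 11.1·10^(19.5/10) = 989.29 m.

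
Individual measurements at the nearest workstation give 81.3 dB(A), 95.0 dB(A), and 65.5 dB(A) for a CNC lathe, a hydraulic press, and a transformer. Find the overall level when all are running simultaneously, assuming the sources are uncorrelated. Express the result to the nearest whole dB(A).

For uncorrelated sources the intensities add, so convert each level to linear form, sum, and take 10·log₁₀ of the total.
Σ 10^(L/10) = 10^(81.3/10) + 10^(95.0/10) + 10^(65.5/10) = 3.301e+09.
L_total = 10·log₁₀(3.301e+09) = 95.19 dB(A).

95 dB(A)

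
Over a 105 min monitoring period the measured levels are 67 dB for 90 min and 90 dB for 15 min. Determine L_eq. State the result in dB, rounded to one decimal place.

L_eq = 10·log₁₀[(1/T)·Σ tᵢ·10^(Lᵢ/10)] with T = 105 min.
Σ tᵢ·10^(Lᵢ/10) = 90·10^(67/10) + 15·10^(90/10) = 1.545e+10.
L_eq = 10·log₁₀(1.545e+10/105) = 81.68 dB.

81.7 dB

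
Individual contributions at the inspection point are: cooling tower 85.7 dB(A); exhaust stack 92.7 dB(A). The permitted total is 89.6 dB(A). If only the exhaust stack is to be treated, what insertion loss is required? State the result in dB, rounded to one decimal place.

5.4 dB

Everything except the exhaust stack sums to 10^(85.7/10) = 3.715e+08 in linear terms, 85.70 dB(A).
The limit corresponds to 10^(89.6/10) = 9.120e+08; subtracting the fixed part leaves 5.405e+08 for the exhaust stack, i.e. 87.33 dB(A).
So the exhaust stack must be reduced from 92.7 to 87.33 dB(A): IL = 5.37 dB.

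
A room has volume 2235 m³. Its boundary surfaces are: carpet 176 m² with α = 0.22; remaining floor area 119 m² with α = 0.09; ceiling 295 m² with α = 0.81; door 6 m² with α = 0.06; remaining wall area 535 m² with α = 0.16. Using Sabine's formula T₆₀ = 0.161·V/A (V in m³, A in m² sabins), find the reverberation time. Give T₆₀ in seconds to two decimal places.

Total absorption A = 176·0.22 + 119·0.09 + 295·0.81 + 6·0.06 + 535·0.16 = 374.34 m² sabins.
T₆₀ = 0.161·V/A = 0.161·2235/374.34 = 0.961 s.

0.96 s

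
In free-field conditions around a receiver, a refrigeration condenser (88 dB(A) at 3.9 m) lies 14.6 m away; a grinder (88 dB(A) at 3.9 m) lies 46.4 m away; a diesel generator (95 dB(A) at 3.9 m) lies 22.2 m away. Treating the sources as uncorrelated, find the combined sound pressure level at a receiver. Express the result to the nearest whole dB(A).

Apply inverse-square spreading to bring every level to the receiver, then sum 10^(L/10).
refrigeration condenser: 88 − 20·log₁₀(14.6/3.9) = 88 − 11.47 = 76.53 dB(A).
grinder: 88 − 20·log₁₀(46.4/3.9) = 88 − 21.51 = 66.49 dB(A).
diesel generator: 95 − 20·log₁₀(22.2/3.9) = 95 − 15.11 = 79.89 dB(A).
Σ 10^(L/10) = 1.471e+08 → L_total = 10·log₁₀(1.471e+08) = 81.68 dB(A).

82 dB(A)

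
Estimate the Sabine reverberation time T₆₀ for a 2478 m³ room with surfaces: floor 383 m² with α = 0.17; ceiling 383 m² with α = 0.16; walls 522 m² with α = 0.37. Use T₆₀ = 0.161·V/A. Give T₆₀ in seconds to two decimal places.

1.25 s

Total absorption A = 383·0.17 + 383·0.16 + 522·0.37 = 319.53 m² sabins.
T₆₀ = 0.161 × 2478 / 319.53 = 1.249 s.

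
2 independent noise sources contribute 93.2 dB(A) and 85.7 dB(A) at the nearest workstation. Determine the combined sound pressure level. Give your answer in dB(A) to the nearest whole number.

94 dB(A)

Incoherent sources combine by intensity addition: L_total = 10·log₁₀(Σ 10^(L_i/10)).
Σ 10^(L/10) = 10^(93.2/10) + 10^(85.7/10) = 2.461e+09.
L_total = 10·log₁₀(2.461e+09) = 93.91 dB(A).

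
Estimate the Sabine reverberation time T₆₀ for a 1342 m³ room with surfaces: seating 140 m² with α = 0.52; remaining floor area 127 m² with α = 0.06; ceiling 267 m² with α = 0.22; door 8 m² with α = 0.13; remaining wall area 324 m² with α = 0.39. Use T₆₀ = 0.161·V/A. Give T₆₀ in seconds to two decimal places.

0.81 s

Total absorption A = 140·0.52 + 127·0.06 + 267·0.22 + 8·0.13 + 324·0.39 = 266.56 m² sabins.
T₆₀ = 0.161 × 1342 / 266.56 = 0.811 s.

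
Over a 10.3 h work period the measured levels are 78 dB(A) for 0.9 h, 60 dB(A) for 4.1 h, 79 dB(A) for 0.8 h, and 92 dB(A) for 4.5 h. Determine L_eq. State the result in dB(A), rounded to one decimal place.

Weight each interval's intensity by its duration and average over T = 10.3 h:
Σ tᵢ·10^(Lᵢ/10) = 0.9·10^(78/10) + 4.1·10^(60/10) + 0.8·10^(79/10) + 4.5·10^(92/10) = 7.256e+09.
L_eq = 10·log₁₀(7.256e+09/10.3) = 88.48 dB(A).

88.5 dB(A)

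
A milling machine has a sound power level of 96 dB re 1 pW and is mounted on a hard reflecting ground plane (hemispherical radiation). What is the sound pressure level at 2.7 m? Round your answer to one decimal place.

79.4 dB

Free-field hemispherical radiation: L_p = L_w − 10·log₁₀(2π·r²), r = 2.7 m.
2π·r² = 45.8 m², 10·log₁₀ of that is 16.609 dB.
L_p = 96 − 16.609 = 79.39 dB.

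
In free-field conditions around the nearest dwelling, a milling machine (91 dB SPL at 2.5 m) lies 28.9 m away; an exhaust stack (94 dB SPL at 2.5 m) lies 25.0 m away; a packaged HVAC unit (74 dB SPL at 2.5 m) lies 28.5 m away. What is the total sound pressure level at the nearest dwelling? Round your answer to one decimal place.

First find each source's level at the receiver (point-source: −20·log₁₀(r/r_ref)), then combine on an intensity basis.
milling machine: 91 − 20·log₁₀(28.9/2.5) = 91 − 21.26 = 69.74 dB SPL.
exhaust stack: 94 − 20·log₁₀(25.0/2.5) = 94 − 20.00 = 74.00 dB SPL.
packaged HVAC unit: 74 − 20·log₁₀(28.5/2.5) = 74 − 21.14 = 52.86 dB SPL.
Σ 10^(L/10) = 3.473e+07 → L_total = 10·log₁₀(3.473e+07) = 75.41 dB SPL.

75.4 dB SPL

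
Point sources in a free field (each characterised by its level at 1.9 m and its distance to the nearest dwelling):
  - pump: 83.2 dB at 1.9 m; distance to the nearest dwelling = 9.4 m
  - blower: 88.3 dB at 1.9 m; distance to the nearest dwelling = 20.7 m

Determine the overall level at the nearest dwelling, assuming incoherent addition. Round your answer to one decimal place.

Propagate each source to the receiver with L = L_ref − 20·log₁₀(r/r_ref), then add intensities.
pump: 83.2 − 20·log₁₀(9.4/1.9) = 83.2 − 13.89 = 69.31 dB.
blower: 88.3 − 20·log₁₀(20.7/1.9) = 88.3 − 20.74 = 67.56 dB.
Σ 10^(L/10) = 1.423e+07 → L_total = 10·log₁₀(1.423e+07) = 71.53 dB.

71.5 dB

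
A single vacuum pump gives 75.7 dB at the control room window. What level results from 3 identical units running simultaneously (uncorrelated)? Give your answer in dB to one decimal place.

N identical incoherent sources raise the level by 10·log₁₀ N.
L_total = 75.7 + 10·log₁₀(3) = 75.7 + 4.771 = 80.47 dB.

80.5 dB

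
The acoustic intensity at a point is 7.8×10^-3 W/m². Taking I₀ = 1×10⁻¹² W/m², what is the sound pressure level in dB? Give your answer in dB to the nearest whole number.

L = 10·log₁₀(I/I₀) = 10·log₁₀(7.8×10^-3/10⁻¹²) = 10·log₁₀(7.8×10^9).
L = 10·(0.8921 + 9) = 98.92 dB.

99 dB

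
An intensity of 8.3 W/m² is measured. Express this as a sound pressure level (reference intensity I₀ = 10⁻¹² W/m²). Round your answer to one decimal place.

L = 10·log₁₀(I/I₀) = 10·log₁₀(8.3/10⁻¹²) = 10·log₁₀(8.3×10^12).
L = 10·(0.9191 + 12) = 129.19 dB.

129.2 dB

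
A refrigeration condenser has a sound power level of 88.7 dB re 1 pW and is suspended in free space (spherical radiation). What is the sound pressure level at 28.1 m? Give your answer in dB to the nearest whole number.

49 dB

The power spreads over a sphere of area 4π·r², so L_p = L_w − 10·log₁₀(4π·r²).
4π·r² = 9923 m², 10·log₁₀ of that is 39.966 dB.
L_p = 88.7 − 39.966 = 48.73 dB.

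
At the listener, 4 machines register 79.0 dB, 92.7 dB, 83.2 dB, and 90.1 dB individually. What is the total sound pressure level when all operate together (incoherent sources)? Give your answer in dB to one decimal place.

95.0 dB

Incoherent sources combine by intensity addition: L_total = 10·log₁₀(Σ 10^(L_i/10)).
Σ 10^(L/10) = 10^(79.0/10) + 10^(92.7/10) + 10^(83.2/10) + 10^(90.1/10) = 3.174e+09.
L_total = 10·log₁₀(3.174e+09) = 95.02 dB.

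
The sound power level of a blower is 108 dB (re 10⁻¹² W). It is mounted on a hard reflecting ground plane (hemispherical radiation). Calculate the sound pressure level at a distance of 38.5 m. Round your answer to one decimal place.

The power spreads over a hemisphere of area 2π·r², so L_p = L_w − 10·log₁₀(2π·r²).
2π·r² = 9313 m², 10·log₁₀ of that is 39.691 dB.
L_p = 108 − 39.691 = 68.31 dB.

68.3 dB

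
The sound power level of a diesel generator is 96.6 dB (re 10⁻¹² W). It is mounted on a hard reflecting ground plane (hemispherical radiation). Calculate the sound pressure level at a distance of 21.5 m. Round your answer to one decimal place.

62.0 dB

The power spreads over a hemisphere of area 2π·r², so L_p = L_w − 10·log₁₀(2π·r²).
2π·r² = 2904 m², 10·log₁₀ of that is 34.631 dB.
L_p = 96.6 − 34.631 = 61.97 dB.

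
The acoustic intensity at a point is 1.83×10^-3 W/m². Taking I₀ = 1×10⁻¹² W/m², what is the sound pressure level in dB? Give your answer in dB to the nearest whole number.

93 dB

Dividing by I₀ shifts the exponent by 12: I/I₀ = 1.83×10^9.
L = 10·(0.2625 + 9) = 92.62 dB.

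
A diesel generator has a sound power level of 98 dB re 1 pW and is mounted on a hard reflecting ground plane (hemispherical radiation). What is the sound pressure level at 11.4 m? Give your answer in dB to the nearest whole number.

L_p = L_w − 10·log₁₀(2π·r²) with r = 11.4 m.
2π·r² = 816.6 m², 10·log₁₀ of that is 29.120 dB.
L_p = 98 − 29.120 = 68.88 dB.

69 dB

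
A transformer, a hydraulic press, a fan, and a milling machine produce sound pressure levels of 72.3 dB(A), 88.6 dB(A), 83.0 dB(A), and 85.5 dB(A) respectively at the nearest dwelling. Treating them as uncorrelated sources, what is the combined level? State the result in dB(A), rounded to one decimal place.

Incoherent sources combine by intensity addition: L_total = 10·log₁₀(Σ 10^(L_i/10)).
Σ 10^(L/10) = 10^(72.3/10) + 10^(88.6/10) + 10^(83.0/10) + 10^(85.5/10) = 1.296e+09.
L_total = 10·log₁₀(1.296e+09) = 91.13 dB(A).

91.1 dB(A)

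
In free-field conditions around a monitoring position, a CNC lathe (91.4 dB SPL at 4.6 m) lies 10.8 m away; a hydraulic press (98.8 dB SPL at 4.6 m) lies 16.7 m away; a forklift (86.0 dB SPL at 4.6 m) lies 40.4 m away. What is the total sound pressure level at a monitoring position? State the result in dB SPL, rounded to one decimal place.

Apply inverse-square spreading to bring every level to the receiver, then sum 10^(L/10).
CNC lathe: 91.4 − 20·log₁₀(10.8/4.6) = 91.4 − 7.41 = 83.99 dB SPL.
hydraulic press: 98.8 − 20·log₁₀(16.7/4.6) = 98.8 − 11.20 = 87.60 dB SPL.
forklift: 86.0 − 20·log₁₀(40.4/4.6) = 86.0 − 18.87 = 67.13 dB SPL.
Σ 10^(L/10) = 8.311e+08 → L_total = 10·log₁₀(8.311e+08) = 89.20 dB SPL.

89.2 dB SPL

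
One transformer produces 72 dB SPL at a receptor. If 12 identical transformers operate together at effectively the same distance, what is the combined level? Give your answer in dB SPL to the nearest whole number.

83 dB SPL

N identical incoherent sources raise the level by 10·log₁₀ N.
L_total = 72 + 10·log₁₀(12) = 72 + 10.792 = 82.79 dB SPL.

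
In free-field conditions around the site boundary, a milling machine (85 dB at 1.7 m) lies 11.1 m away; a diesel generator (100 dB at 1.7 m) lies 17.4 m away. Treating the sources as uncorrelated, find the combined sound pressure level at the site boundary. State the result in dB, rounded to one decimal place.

Apply inverse-square spreading to bring every level to the receiver, then sum 10^(L/10).
milling machine: 85 − 20·log₁₀(11.1/1.7) = 85 − 16.30 = 68.70 dB.
diesel generator: 100 − 20·log₁₀(17.4/1.7) = 100 − 20.20 = 79.80 dB.
Σ 10^(L/10) = 1.029e+08 → L_total = 10·log₁₀(1.029e+08) = 80.12 dB.

80.1 dB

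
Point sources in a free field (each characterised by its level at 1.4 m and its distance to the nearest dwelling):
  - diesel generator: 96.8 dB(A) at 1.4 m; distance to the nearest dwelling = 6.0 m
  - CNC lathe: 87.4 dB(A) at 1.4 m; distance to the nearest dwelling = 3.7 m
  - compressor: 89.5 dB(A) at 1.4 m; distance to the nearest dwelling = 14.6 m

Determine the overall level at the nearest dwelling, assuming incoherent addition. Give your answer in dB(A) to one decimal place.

Apply inverse-square spreading to bring every level to the receiver, then sum 10^(L/10).
diesel generator: 96.8 − 20·log₁₀(6.0/1.4) = 96.8 − 12.64 = 84.16 dB(A).
CNC lathe: 87.4 − 20·log₁₀(3.7/1.4) = 87.4 − 8.44 = 78.96 dB(A).
compressor: 89.5 − 20·log₁₀(14.6/1.4) = 89.5 − 20.36 = 69.14 dB(A).
Σ 10^(L/10) = 3.475e+08 → L_total = 10·log₁₀(3.475e+08) = 85.41 dB(A).

85.4 dB(A)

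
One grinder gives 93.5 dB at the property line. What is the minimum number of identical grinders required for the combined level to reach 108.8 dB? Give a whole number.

34

The shortfall is 108.8 − 93.5 = 15.3 dB, and N units add 10·log₁₀ N, so need 10·log₁₀ N ≥ 15.3.
N ≥ 10^(15.3/10) = 33.884, so N = 34.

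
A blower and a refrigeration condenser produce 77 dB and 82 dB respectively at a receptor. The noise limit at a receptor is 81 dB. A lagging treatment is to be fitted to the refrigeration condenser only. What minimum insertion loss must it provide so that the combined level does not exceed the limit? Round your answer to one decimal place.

The untreated sources together contribute 10^(77/10) = 5.012e+07, i.e. 77.00 dB.
To meet 81 dB overall, the treated refrigeration condenser may contribute at most 10^(81/10) − 5.012e+07 = 7.577e+07, i.e. 78.80 dB.
So the refrigeration condenser must be reduced from 82 to 78.80 dB: IL = 3.20 dB.

3.2 dB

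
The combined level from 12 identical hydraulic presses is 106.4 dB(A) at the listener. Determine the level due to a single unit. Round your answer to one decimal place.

Dividing the total intensity by 12 lowers the level by 10·log₁₀ 12 = 10.792 dB: L₁ = 106.4 − 10.792.

95.6 dB(A)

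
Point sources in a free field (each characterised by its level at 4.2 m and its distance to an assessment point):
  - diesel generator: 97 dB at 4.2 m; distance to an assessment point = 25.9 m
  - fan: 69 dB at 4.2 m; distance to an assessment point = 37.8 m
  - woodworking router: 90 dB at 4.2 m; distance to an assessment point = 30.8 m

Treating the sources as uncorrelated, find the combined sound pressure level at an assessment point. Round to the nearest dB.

82 dB

Propagate each source to the receiver with L = L_ref − 20·log₁₀(r/r_ref), then add intensities.
diesel generator: 97 − 20·log₁₀(25.9/4.2) = 97 − 15.80 = 81.20 dB.
fan: 69 − 20·log₁₀(37.8/4.2) = 69 − 19.08 = 49.92 dB.
woodworking router: 90 − 20·log₁₀(30.8/4.2) = 90 − 17.31 = 72.69 dB.
Σ 10^(L/10) = 1.505e+08 → L_total = 10·log₁₀(1.505e+08) = 81.78 dB.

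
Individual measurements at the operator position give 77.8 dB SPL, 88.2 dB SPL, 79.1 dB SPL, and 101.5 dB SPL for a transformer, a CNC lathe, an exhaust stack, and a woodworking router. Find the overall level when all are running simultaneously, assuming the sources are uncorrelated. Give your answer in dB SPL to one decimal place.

101.7 dB SPL

For uncorrelated sources the intensities add, so convert each level to linear form, sum, and take 10·log₁₀ of the total.
Σ 10^(L/10) = 10^(77.8/10) + 10^(88.2/10) + 10^(79.1/10) + 10^(101.5/10) = 1.493e+10.
L_total = 10·log₁₀(1.493e+10) = 101.74 dB SPL.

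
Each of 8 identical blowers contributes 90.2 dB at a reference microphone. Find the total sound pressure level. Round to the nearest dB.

99 dB

N identical incoherent sources raise the level by 10·log₁₀ N.
L_total = 90.2 + 10·log₁₀(8) = 90.2 + 9.031 = 99.23 dB.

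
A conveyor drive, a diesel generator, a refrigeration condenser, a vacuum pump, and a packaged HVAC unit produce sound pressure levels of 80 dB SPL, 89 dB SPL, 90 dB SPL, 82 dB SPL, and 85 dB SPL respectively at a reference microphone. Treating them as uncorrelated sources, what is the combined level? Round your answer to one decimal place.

93.7 dB SPL

For uncorrelated sources the intensities add, so convert each level to linear form, sum, and take 10·log₁₀ of the total.
Σ 10^(L/10) = 10^(80/10) + 10^(89/10) + 10^(90/10) + 10^(82/10) + 10^(85/10) = 2.369e+09.
L_total = 10·log₁₀(2.369e+09) = 93.75 dB SPL.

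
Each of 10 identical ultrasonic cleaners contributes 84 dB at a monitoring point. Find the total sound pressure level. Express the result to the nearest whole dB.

With 10 equal, uncorrelated contributions the intensity is 10× that of one unit, giving a rise of 10·log₁₀ 10.
L_total = 84 + 10·log₁₀(10) = 84 + 10.000 = 94.00 dB.

94 dB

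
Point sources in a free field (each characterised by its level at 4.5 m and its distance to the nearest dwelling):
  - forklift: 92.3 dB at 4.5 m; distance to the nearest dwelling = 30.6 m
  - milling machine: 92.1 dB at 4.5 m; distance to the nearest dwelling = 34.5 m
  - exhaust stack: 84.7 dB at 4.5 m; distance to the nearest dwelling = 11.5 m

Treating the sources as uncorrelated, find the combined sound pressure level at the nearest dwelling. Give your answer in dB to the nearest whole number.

80 dB

Apply inverse-square spreading to bring every level to the receiver, then sum 10^(L/10).
forklift: 92.3 − 20·log₁₀(30.6/4.5) = 92.3 − 16.65 = 75.65 dB.
milling machine: 92.1 − 20·log₁₀(34.5/4.5) = 92.1 − 17.69 = 74.41 dB.
exhaust stack: 84.7 − 20·log₁₀(11.5/4.5) = 84.7 − 8.15 = 76.55 dB.
Σ 10^(L/10) = 1.095e+08 → L_total = 10·log₁₀(1.095e+08) = 80.39 dB.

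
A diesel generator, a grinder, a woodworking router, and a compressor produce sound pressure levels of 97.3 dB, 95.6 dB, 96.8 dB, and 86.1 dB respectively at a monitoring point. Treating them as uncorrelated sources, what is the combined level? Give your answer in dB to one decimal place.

Incoherent sources combine by intensity addition: L_total = 10·log₁₀(Σ 10^(L_i/10)).
Σ 10^(L/10) = 10^(97.3/10) + 10^(95.6/10) + 10^(96.8/10) + 10^(86.1/10) = 1.419e+10.
L_total = 10·log₁₀(1.419e+10) = 101.52 dB.

101.5 dB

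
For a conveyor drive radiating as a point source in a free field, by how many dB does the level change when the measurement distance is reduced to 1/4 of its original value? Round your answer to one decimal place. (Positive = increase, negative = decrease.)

+12.0 dB

A point source loses 6 dB per doubling of distance; generally ΔL = −20·log₁₀(r₂/r₁).
ΔL = −20·log₁₀(0.25) = +12.04 dB.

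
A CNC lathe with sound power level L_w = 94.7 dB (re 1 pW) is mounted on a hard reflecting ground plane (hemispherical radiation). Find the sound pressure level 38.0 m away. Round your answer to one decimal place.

L_p = L_w − 10·log₁₀(2π·r²) with r = 38.0 m.
2π·r² = 9073 m², 10·log₁₀ of that is 39.577 dB.
L_p = 94.7 − 39.577 = 55.12 dB.

55.1 dB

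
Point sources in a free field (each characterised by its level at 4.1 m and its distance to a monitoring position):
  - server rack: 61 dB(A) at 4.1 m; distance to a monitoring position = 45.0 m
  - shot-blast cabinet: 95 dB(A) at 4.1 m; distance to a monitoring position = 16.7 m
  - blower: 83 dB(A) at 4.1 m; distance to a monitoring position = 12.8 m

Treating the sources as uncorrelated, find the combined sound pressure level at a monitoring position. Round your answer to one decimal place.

Propagate each source to the receiver with L = L_ref − 20·log₁₀(r/r_ref), then add intensities.
server rack: 61 − 20·log₁₀(45.0/4.1) = 61 − 20.81 = 40.19 dB(A).
shot-blast cabinet: 95 − 20·log₁₀(16.7/4.1) = 95 − 12.20 = 82.80 dB(A).
blower: 83 − 20·log₁₀(12.8/4.1) = 83 − 9.89 = 73.11 dB(A).
Σ 10^(L/10) = 2.111e+08 → L_total = 10·log₁₀(2.111e+08) = 83.24 dB(A).

83.2 dB(A)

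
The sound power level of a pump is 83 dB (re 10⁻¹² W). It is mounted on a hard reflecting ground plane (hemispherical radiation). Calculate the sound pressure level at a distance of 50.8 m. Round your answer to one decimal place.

Free-field hemispherical radiation: L_p = L_w − 10·log₁₀(2π·r²), r = 50.8 m.
2π·r² = 1.621e+04 m², 10·log₁₀ of that is 42.099 dB.
L_p = 83 − 42.099 = 40.90 dB.

40.9 dB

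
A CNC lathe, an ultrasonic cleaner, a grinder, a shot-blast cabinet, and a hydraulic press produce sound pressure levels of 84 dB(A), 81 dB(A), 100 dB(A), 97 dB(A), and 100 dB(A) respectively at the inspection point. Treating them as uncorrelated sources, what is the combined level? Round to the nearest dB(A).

For uncorrelated sources the intensities add, so convert each level to linear form, sum, and take 10·log₁₀ of the total.
Σ 10^(L/10) = 10^(84/10) + 10^(81/10) + 10^(100/10) + 10^(97/10) + 10^(100/10) = 2.539e+10.
L_total = 10·log₁₀(2.539e+10) = 104.05 dB(A).

104 dB(A)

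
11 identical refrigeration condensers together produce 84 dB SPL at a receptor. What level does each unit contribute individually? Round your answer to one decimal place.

11 equal contributions raise the level by 10·log₁₀ 11 = 10.414 dB, so each unit alone gives 84 − 10.414.

73.6 dB SPL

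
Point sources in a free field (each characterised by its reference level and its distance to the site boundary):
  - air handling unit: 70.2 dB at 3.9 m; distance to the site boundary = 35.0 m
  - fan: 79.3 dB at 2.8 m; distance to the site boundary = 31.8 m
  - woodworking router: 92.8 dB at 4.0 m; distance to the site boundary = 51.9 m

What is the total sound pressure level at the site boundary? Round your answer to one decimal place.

70.8 dB

First find each source's level at the receiver (point-source: −20·log₁₀(r/r_ref)), then combine on an intensity basis.
air handling unit: 70.2 − 20·log₁₀(35.0/3.9) = 70.2 − 19.06 = 51.14 dB.
fan: 79.3 − 20·log₁₀(31.8/2.8) = 79.3 − 21.11 = 58.19 dB.
woodworking router: 92.8 − 20·log₁₀(51.9/4.0) = 92.8 − 22.26 = 70.54 dB.
Σ 10^(L/10) = 1.211e+07 → L_total = 10·log₁₀(1.211e+07) = 70.83 dB.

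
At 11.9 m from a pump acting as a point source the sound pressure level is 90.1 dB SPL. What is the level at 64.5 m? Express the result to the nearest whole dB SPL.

Spherical spreading from a point source gives a 20·log₁₀(r₂/r₁) drop.
L₂ = 90.1 − 20·log₁₀(64.5/11.9) = 90.1 − 14.680 = 75.42 dB SPL.

75 dB SPL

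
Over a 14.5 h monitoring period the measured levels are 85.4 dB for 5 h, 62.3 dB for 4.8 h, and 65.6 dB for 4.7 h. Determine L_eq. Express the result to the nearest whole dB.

81 dB

Weight each interval's intensity by its duration and average over T = 14.5 h:
Σ tᵢ·10^(Lᵢ/10) = 5·10^(85.4/10) + 4.8·10^(62.3/10) + 4.7·10^(65.6/10) = 1.759e+09.
L_eq = 10·log₁₀(1.759e+09/14.5) = 80.84 dB.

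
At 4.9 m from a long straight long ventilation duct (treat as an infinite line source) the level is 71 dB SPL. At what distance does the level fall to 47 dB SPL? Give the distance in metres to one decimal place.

The 24.0 dB drop corresponds to a distance ratio of 10^(24.0/10) for a line source.
r₂ = 4.9·10^((71−47)/10) = 4.9·10^(24.0/10) = 1230.82 m.

1230.8 m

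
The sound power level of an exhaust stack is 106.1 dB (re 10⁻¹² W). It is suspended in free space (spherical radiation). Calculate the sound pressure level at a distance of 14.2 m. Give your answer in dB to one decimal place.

L_p = L_w − 10·log₁₀(4π·r²) with r = 14.2 m.
4π·r² = 2534 m², 10·log₁₀ of that is 34.038 dB.
L_p = 106.1 − 34.038 = 72.06 dB.

72.1 dB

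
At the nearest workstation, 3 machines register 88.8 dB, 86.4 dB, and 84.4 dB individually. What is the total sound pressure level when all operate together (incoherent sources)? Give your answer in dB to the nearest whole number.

Incoherent sources combine by intensity addition: L_total = 10·log₁₀(Σ 10^(L_i/10)).
Σ 10^(L/10) = 10^(88.8/10) + 10^(86.4/10) + 10^(84.4/10) = 1.471e+09.
L_total = 10·log₁₀(1.471e+09) = 91.67 dB.

92 dB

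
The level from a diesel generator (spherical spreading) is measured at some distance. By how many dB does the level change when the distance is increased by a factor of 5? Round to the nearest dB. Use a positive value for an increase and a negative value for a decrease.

-14 dB

Point-source spreading: ΔL = −20·log₁₀(r₂/r₁).
ΔL = −20·log₁₀(5) = -13.98 dB.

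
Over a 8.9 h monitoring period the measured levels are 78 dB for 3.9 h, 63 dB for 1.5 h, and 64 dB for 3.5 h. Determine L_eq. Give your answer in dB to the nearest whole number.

The energy average is taken in the linear domain: L_eq = 10·log₁₀[(Σ tᵢ·10^(Lᵢ/10))/T], T = 8.9 h.
Σ tᵢ·10^(Lᵢ/10) = 3.9·10^(78/10) + 1.5·10^(63/10) + 3.5·10^(64/10) = 2.579e+08.
L_eq = 10·log₁₀(2.579e+08/8.9) = 74.62 dB.

75 dB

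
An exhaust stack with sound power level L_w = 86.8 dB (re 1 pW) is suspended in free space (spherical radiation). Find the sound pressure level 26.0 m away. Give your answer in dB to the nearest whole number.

L_p = L_w − 10·log₁₀(4π·r²) with r = 26.0 m.
4π·r² = 8495 m², 10·log₁₀ of that is 39.292 dB.
L_p = 86.8 − 39.292 = 47.51 dB.

48 dB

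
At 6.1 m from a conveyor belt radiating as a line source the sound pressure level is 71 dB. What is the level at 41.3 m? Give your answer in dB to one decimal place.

62.7 dB

For a line source, L₂ = L₁ − 10·log₁₀(r₂/r₁).
L₂ = 71 − 10·log₁₀(41.3/6.1) = 71 − 8.306 = 62.69 dB.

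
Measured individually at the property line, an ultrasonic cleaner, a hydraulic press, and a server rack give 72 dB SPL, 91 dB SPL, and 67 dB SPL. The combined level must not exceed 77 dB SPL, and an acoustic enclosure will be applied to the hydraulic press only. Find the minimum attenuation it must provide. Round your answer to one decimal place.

16.3 dB

Everything except the hydraulic press sums to 10^(72/10) + 10^(67/10) = 2.086e+07 in linear terms, 73.19 dB SPL.
To meet 77 dB SPL overall, the treated hydraulic press may contribute at most 10^(77/10) − 2.086e+07 = 2.926e+07, i.e. 74.66 dB SPL.
So the hydraulic press must be reduced from 91 to 74.66 dB SPL: IL = 16.34 dB.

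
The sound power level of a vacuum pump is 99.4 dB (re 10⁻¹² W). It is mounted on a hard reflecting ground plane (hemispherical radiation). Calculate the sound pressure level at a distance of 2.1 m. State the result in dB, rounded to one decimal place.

85.0 dB

L_p = L_w − 10·log₁₀(2π·r²) with r = 2.1 m.
2π·r² = 27.71 m², 10·log₁₀ of that is 14.426 dB.
L_p = 99.4 − 14.426 = 84.97 dB.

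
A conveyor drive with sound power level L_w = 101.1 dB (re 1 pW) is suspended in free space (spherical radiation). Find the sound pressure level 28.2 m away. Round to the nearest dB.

L_p = L_w − 10·log₁₀(4π·r²) with r = 28.2 m.
4π·r² = 9993 m², 10·log₁₀ of that is 39.997 dB.
L_p = 101.1 − 39.997 = 61.10 dB.

61 dB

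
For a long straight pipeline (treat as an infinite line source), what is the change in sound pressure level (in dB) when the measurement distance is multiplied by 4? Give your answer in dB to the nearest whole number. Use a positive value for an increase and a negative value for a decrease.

-6 dB

With cylindrical spreading the level changes by −10·log₁₀(r₂/r₁).
ΔL = −10·log₁₀(4) = -6.02 dB.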